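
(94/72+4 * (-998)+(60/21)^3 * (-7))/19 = -7327585/33516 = -218.63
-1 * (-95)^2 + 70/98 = -63170/7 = -9024.29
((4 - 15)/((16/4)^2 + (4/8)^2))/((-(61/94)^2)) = 388784/241865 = 1.61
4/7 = 0.57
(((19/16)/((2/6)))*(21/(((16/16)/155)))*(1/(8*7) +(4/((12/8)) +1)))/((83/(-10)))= -27344325/5312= -5147.65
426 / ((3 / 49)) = 6958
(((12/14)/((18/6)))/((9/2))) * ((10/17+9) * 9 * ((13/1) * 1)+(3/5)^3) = 1059704/14875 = 71.24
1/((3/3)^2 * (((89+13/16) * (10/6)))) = 16/2395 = 0.01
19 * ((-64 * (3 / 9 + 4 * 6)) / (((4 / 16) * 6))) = -177536 / 9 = -19726.22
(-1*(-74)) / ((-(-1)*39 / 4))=296 / 39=7.59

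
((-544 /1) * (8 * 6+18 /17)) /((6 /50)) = -222400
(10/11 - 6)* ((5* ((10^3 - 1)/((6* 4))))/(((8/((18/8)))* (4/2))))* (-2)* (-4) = -104895/88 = -1191.99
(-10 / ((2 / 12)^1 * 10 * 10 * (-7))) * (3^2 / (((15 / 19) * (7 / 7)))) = 171 / 175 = 0.98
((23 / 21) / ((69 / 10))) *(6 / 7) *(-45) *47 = -287.76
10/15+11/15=7/5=1.40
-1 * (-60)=60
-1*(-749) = 749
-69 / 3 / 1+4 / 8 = -45 / 2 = -22.50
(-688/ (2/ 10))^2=11833600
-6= -6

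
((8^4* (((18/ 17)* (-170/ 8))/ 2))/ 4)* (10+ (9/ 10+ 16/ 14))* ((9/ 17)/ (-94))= 4370112/ 5593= 781.35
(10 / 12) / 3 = 5 / 18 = 0.28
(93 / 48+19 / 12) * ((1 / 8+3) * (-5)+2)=-18421 / 384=-47.97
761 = 761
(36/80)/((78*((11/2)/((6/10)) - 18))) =-9/13780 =-0.00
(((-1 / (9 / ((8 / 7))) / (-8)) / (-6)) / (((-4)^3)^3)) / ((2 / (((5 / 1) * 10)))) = 25 / 99090432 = 0.00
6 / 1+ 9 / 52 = 321 / 52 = 6.17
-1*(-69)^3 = 328509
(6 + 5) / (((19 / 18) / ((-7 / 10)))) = -693 / 95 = -7.29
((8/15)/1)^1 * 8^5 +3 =262189/15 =17479.27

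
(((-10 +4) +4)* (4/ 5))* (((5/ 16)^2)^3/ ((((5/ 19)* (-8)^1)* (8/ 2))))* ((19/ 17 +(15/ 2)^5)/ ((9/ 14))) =1073142336875/ 164282499072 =6.53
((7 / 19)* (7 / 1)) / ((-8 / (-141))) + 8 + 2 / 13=105929 / 1976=53.61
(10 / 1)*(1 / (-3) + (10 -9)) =20 / 3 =6.67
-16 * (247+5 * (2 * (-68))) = 6928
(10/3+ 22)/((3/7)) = 59.11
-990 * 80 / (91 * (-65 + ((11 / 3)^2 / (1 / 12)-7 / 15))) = -594000 / 65429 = -9.08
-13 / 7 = -1.86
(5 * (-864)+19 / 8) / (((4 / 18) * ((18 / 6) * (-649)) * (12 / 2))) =34541 / 20768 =1.66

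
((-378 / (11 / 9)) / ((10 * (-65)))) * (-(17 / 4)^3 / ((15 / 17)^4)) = -60.26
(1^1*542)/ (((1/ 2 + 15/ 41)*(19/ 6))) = 266664/ 1349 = 197.68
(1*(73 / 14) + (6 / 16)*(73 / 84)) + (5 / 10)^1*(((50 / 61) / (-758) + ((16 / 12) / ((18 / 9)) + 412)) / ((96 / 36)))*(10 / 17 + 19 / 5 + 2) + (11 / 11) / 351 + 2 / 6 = 77278058940239 / 154505201760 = 500.16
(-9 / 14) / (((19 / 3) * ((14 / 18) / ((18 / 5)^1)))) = -2187 / 4655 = -0.47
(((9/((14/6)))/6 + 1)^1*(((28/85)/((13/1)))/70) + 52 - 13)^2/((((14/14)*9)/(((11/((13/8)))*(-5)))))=-200210004641152/35000681625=-5720.17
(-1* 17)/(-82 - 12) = 17/94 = 0.18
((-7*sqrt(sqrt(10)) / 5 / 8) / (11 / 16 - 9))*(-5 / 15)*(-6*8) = 32*10^(1 / 4) / 95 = 0.60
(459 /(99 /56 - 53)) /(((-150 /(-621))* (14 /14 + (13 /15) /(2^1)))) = -15962184 /616835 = -25.88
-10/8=-5/4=-1.25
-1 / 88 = -0.01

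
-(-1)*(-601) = -601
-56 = -56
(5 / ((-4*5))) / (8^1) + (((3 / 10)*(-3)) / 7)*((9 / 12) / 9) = -47 / 1120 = -0.04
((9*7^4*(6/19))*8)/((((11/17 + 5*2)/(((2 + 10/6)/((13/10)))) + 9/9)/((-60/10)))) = -11637743040/169651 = -68598.14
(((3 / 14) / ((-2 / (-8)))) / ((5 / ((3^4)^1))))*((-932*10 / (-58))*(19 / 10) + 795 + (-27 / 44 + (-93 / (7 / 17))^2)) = 791741937339 / 1094170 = 723600.48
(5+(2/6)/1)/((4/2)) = 2.67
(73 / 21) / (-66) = -0.05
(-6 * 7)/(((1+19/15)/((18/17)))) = -5670/289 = -19.62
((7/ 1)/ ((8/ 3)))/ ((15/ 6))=21/ 20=1.05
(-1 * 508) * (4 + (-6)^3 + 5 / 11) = 1182116 / 11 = 107465.09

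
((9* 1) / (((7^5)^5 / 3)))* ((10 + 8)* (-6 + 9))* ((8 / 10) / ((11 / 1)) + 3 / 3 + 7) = 647352 / 73758774081518069544385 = 0.00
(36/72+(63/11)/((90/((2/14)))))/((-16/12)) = -21/55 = -0.38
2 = 2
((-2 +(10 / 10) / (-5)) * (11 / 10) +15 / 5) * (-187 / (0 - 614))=5423 / 30700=0.18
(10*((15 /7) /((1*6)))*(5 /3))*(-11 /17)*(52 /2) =-35750 /357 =-100.14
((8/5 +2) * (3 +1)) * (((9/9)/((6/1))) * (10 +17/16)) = 531/20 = 26.55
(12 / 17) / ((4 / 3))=9 / 17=0.53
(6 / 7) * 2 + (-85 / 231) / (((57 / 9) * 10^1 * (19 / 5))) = 95219 / 55594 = 1.71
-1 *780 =-780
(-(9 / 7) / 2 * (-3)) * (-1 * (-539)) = 1039.50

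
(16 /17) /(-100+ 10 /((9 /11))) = -72 /6715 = -0.01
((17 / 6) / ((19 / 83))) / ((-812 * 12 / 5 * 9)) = -7055 / 9997344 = -0.00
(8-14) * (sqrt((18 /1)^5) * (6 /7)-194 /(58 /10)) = 5820 /29-34992 * sqrt(2) /7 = -6868.76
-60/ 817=-0.07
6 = 6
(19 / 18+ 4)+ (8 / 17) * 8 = 2699 / 306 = 8.82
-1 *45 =-45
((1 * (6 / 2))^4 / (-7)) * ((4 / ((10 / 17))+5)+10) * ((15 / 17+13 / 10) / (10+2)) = -155979 / 3400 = -45.88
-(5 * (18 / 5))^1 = -18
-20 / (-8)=5 / 2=2.50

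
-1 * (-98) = 98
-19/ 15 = -1.27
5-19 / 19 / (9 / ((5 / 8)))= 355 / 72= 4.93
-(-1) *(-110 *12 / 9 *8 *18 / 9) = -7040 / 3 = -2346.67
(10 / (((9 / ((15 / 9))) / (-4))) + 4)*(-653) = 60076 / 27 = 2225.04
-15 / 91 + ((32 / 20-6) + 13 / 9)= -12778 / 4095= -3.12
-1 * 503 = -503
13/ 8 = 1.62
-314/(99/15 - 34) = 1570/137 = 11.46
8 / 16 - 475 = -949 / 2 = -474.50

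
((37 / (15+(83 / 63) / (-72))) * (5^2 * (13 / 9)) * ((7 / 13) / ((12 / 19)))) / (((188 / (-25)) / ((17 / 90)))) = -73199875 / 38327748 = -1.91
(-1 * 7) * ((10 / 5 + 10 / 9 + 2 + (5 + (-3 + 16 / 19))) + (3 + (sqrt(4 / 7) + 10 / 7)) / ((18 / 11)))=-25519 / 342 - 11 * sqrt(7) / 9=-77.85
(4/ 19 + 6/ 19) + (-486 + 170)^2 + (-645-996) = 1866095/ 19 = 98215.53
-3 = -3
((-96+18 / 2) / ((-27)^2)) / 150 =-0.00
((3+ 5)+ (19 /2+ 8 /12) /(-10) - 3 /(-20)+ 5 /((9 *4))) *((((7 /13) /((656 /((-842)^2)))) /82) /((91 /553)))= 128300683357 /409088160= 313.63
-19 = -19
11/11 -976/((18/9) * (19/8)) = -204.47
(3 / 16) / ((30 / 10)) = 1 / 16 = 0.06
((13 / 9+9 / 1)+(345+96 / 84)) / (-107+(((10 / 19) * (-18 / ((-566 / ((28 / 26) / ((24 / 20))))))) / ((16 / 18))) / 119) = -106782165620 / 32041737063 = -3.33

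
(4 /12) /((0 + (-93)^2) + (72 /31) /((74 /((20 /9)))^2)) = 127317 /3303494999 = 0.00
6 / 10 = 3 / 5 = 0.60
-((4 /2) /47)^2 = -4 /2209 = -0.00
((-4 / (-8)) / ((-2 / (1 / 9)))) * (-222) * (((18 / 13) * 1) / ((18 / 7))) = 259 / 78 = 3.32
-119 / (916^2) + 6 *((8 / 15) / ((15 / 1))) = 13415971 / 62929200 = 0.21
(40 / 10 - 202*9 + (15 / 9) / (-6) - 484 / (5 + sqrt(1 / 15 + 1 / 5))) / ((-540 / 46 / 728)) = 7635949906 / 64395 - 1157728*sqrt(15) / 7155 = 117953.18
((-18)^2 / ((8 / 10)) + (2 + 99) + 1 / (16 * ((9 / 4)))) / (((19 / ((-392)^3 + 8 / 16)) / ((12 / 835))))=-23055456.44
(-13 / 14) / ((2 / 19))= -247 / 28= -8.82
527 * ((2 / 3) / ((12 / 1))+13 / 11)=129115 / 198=652.10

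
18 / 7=2.57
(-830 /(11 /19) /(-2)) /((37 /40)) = 315400 /407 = 774.94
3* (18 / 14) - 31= -190 / 7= -27.14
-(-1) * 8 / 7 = 8 / 7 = 1.14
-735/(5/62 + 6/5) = -227850/397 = -573.93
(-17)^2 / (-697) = -17 / 41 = -0.41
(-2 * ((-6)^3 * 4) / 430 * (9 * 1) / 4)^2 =3779136 / 46225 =81.76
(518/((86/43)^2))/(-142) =-259/284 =-0.91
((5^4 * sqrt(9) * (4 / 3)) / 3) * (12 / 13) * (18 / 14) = 90000 / 91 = 989.01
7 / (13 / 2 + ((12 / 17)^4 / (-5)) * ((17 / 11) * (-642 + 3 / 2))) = 3783010 / 30075611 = 0.13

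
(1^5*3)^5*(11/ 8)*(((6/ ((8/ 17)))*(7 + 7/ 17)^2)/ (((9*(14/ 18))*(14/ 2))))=649539/ 136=4776.02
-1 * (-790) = 790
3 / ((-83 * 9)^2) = 1 / 186003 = 0.00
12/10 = 1.20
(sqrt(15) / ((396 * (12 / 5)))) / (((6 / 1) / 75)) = 125 * sqrt(15) / 9504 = 0.05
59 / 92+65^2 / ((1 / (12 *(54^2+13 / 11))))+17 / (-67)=10028287443479 / 67804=147901118.57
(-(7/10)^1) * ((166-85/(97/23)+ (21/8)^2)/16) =-1327459/198656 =-6.68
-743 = -743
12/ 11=1.09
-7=-7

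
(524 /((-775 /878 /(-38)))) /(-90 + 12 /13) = -113637784 /448725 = -253.25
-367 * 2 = -734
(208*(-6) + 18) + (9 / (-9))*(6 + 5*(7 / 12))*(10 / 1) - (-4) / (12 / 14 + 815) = -1319.16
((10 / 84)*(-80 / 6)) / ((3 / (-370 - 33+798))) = -39500 / 189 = -208.99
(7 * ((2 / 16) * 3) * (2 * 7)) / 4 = 147 / 16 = 9.19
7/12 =0.58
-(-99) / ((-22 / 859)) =-7731 / 2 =-3865.50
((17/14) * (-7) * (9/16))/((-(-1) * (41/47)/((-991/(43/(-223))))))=-1589160663/56416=-28168.62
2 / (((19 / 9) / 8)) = 144 / 19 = 7.58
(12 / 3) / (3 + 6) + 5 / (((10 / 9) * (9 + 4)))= 185 / 234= 0.79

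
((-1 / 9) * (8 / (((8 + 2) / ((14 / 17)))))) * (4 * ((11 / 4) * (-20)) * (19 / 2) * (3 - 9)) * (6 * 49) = -4587968 / 17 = -269880.47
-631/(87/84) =-17668/29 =-609.24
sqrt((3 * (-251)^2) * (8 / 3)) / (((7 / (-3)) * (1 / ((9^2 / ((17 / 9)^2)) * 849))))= -8388855234 * sqrt(2) / 2023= -5864376.10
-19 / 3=-6.33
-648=-648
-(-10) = 10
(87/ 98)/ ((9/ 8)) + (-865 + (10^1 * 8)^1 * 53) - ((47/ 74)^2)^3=81484408346775053/ 24138354055872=3375.72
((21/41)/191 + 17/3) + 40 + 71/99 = 35962031/775269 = 46.39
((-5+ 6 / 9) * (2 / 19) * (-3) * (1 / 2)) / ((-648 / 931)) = -0.98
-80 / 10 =-8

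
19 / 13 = 1.46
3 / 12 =1 / 4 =0.25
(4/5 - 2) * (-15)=18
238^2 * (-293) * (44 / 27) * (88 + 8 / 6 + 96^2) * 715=-179948579837199.01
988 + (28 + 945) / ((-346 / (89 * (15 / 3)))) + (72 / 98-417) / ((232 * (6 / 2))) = -519198935 / 1966664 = -264.00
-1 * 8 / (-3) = 8 / 3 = 2.67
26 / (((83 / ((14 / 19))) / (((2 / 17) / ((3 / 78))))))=18928 / 26809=0.71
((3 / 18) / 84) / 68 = 1 / 34272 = 0.00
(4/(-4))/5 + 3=14/5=2.80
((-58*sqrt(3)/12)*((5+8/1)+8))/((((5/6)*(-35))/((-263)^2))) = 416918.69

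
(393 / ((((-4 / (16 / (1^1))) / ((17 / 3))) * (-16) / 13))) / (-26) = -2227 / 8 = -278.38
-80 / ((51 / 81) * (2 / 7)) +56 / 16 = -15001 / 34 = -441.21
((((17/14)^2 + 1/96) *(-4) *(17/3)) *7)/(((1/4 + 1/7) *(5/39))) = -28067/6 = -4677.83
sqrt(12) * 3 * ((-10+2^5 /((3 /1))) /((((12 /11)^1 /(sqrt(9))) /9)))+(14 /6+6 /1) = 25 /3+99 * sqrt(3) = 179.81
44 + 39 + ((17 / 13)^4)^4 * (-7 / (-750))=41762812264782613181617 / 499062456887384880750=83.68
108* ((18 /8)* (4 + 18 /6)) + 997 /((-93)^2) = 14712946 /8649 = 1701.12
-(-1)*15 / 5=3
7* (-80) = -560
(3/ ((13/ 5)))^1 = 15/ 13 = 1.15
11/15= 0.73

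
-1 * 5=-5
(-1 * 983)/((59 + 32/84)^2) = -433503/1555009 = -0.28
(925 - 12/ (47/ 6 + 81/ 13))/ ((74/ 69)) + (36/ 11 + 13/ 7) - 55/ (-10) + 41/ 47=128266710498/ 146891591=873.21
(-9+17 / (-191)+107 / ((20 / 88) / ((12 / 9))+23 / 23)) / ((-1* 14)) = -809824 / 137711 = -5.88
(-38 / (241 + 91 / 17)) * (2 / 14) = -323 / 14658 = -0.02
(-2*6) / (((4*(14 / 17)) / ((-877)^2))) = -39225579 / 14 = -2801827.07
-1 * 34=-34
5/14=0.36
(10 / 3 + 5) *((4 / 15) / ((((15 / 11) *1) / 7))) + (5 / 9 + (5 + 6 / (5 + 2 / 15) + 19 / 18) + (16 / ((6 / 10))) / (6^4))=718799 / 37422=19.21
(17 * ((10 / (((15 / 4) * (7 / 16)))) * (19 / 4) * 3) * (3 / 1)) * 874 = 27100992 / 7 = 3871570.29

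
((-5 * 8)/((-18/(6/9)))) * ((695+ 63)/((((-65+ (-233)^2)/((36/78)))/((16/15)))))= 12128/1189539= 0.01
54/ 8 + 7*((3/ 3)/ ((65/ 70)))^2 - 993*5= -4950.13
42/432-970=-69833/72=-969.90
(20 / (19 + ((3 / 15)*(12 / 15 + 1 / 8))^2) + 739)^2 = 317477808090759481 / 579682754161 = 547675.10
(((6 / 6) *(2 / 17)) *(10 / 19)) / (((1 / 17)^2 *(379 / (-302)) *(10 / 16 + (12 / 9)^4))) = -66536640 / 17664053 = -3.77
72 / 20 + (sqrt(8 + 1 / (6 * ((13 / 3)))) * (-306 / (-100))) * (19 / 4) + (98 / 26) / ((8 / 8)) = 479 / 65 + 2907 * sqrt(5434) / 5200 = 48.58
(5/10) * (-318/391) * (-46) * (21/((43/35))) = 319.74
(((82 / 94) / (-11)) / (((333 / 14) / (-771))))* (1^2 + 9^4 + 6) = 968898224 / 57387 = 16883.58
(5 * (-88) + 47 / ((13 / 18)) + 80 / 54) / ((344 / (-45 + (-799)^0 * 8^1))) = 2424943 / 60372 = 40.17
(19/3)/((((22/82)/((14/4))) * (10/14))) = 38171/330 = 115.67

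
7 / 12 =0.58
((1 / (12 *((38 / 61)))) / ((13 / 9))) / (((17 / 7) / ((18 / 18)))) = 1281 / 33592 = 0.04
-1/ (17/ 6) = -6/ 17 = -0.35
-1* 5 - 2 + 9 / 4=-19 / 4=-4.75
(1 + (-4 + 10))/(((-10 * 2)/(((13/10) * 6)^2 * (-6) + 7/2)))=126539/1000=126.54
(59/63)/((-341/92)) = -5428/21483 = -0.25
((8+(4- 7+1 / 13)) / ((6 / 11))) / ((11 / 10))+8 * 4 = 526 / 13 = 40.46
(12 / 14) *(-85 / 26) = -2.80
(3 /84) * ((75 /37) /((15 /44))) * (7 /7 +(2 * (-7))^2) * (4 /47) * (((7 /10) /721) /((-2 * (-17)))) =2167 /21314923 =0.00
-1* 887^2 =-786769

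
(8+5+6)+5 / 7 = 138 / 7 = 19.71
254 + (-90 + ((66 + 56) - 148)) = 138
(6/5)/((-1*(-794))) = 3/1985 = 0.00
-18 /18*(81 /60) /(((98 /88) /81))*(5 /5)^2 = -24057 /245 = -98.19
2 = 2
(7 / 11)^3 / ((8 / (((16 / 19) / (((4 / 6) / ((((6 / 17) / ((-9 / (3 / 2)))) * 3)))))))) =-3087 / 429913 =-0.01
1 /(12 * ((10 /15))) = 1 /8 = 0.12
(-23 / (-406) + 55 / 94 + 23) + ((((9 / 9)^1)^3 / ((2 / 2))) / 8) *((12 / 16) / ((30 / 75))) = 14579339 / 610624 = 23.88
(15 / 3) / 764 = 5 / 764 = 0.01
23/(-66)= -23/66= -0.35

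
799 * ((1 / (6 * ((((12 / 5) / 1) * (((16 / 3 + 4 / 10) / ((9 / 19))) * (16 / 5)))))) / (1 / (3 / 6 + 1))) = 898875 / 418304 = 2.15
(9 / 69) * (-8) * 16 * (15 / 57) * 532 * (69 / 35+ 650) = -35049984 / 23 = -1523912.35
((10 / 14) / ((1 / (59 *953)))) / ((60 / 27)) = 506043 / 28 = 18072.96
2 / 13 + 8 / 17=138 / 221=0.62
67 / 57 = 1.18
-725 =-725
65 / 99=0.66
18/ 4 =9/ 2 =4.50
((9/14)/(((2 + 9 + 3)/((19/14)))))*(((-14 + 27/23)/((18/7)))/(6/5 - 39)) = 28025/3408048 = 0.01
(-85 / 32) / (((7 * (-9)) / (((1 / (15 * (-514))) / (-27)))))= 17 / 83934144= 0.00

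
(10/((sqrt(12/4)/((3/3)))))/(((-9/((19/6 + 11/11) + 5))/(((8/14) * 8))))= -8800 * sqrt(3)/567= -26.88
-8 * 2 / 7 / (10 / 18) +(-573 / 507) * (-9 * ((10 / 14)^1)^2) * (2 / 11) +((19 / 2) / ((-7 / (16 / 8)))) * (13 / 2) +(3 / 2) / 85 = -32203481 / 1548547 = -20.80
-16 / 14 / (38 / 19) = -4 / 7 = -0.57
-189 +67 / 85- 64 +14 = -20248 / 85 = -238.21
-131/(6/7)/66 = -917/396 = -2.32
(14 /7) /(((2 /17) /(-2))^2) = 578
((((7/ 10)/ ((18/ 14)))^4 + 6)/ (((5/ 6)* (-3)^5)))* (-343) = 137002706743/ 13286025000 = 10.31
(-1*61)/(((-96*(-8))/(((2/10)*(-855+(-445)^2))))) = -1202737/384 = -3132.13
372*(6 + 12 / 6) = 2976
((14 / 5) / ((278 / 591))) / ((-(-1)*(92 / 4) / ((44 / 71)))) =182028 / 1134935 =0.16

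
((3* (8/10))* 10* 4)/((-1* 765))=-32/255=-0.13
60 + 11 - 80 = -9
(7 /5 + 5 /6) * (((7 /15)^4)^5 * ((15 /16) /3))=5346081841940004067 /31922464608764648437500000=0.00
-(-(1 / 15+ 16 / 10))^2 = -25 / 9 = -2.78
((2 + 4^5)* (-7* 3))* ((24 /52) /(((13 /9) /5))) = -5817420 /169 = -34422.60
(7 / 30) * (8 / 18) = 14 / 135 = 0.10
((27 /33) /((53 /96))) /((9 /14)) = 1344 /583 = 2.31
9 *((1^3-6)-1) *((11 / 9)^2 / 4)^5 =-25937424601 / 66119763456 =-0.39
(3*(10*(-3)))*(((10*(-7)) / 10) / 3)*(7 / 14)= 105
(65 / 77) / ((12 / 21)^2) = 455 / 176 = 2.59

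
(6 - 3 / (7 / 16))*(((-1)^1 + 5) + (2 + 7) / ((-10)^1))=-93 / 35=-2.66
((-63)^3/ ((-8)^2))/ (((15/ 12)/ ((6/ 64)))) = -750141/ 2560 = -293.02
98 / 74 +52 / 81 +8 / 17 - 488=-24738955 / 50949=-485.56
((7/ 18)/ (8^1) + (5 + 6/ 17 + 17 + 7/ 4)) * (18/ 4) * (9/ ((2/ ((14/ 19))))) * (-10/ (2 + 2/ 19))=-3724749/ 2176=-1711.74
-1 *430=-430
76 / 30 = 38 / 15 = 2.53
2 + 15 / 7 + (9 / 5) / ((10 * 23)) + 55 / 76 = 1491069 / 305900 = 4.87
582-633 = -51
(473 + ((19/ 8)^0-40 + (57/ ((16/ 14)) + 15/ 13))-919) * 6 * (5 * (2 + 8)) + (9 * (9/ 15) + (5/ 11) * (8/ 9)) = -1675487927/ 12870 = -130185.54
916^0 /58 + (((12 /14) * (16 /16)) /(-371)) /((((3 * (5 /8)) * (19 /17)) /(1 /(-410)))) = 0.02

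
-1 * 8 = -8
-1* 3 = -3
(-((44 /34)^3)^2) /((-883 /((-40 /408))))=-566899520 /1086987144777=-0.00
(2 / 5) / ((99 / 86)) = 172 / 495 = 0.35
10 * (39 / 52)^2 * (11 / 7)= 495 / 56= 8.84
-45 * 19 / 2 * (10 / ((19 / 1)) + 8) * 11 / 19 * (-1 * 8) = 320760 / 19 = 16882.11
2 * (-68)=-136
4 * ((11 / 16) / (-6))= -11 / 24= -0.46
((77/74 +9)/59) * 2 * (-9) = -3.06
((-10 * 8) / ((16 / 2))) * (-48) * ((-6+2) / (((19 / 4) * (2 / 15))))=-57600 / 19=-3031.58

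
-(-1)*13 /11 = 13 /11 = 1.18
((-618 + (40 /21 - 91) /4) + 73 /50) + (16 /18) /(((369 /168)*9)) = -4454837789 /6974100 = -638.77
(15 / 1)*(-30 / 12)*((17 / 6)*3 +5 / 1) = -2025 / 4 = -506.25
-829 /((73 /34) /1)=-28186 /73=-386.11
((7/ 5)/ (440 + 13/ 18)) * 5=126/ 7933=0.02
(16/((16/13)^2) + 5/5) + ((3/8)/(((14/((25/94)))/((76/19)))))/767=46683605/4037488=11.56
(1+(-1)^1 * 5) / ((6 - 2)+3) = -4 / 7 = -0.57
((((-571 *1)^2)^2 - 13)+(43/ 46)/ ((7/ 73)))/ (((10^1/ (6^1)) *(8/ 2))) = 20537688146541/ 1288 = 15945410051.66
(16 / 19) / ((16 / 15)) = 15 / 19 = 0.79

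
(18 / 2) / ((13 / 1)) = 9 / 13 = 0.69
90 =90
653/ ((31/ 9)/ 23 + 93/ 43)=5812353/ 20584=282.37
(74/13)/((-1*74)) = -1/13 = -0.08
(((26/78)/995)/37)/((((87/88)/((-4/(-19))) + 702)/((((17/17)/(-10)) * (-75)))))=176/1831597791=0.00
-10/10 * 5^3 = -125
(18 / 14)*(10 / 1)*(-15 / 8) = -675 / 28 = -24.11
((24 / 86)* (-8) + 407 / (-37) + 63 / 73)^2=1507613584 / 9853321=153.01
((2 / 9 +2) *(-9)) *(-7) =140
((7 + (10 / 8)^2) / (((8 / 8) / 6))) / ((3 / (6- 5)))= 137 / 8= 17.12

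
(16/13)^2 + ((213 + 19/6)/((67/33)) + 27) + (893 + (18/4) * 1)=11690827/11323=1032.48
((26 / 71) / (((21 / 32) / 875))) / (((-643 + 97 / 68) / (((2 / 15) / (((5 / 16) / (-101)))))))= 914268160 / 27877653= 32.80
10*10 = 100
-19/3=-6.33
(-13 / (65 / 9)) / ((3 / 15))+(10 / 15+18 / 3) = -7 / 3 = -2.33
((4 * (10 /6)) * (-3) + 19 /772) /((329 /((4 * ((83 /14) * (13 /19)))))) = -0.99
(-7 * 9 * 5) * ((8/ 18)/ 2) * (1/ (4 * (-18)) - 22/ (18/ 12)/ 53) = 38815/ 1908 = 20.34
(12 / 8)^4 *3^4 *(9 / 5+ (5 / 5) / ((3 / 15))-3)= 124659 / 80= 1558.24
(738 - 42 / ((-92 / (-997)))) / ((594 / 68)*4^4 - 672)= 73729 / 407744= 0.18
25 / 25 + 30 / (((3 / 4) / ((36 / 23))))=1463 / 23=63.61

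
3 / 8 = 0.38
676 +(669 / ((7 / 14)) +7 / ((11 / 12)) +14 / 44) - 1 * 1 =44461 / 22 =2020.95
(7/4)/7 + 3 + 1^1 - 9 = -19/4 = -4.75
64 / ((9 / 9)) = 64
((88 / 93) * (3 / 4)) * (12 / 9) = 88 / 93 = 0.95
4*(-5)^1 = -20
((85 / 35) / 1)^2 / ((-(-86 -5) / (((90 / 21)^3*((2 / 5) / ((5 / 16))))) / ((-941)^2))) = 8844042551040 / 1529437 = 5782547.79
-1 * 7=-7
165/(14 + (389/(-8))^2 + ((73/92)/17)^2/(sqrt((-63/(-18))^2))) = 11300963520/162897652871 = 0.07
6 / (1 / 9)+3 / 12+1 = 221 / 4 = 55.25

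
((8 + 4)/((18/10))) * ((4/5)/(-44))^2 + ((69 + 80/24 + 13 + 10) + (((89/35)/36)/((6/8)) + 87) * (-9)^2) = 30280098/4235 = 7149.96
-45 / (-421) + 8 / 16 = 511 / 842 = 0.61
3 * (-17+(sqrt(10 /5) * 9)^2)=435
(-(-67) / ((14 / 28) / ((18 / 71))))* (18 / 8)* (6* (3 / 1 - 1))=65124 / 71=917.24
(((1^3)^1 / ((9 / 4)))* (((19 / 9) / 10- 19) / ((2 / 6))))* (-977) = 3304214 / 135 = 24475.66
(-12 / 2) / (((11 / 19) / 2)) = -228 / 11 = -20.73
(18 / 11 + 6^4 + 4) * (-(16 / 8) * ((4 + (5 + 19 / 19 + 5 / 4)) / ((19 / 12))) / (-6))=644310 / 209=3082.82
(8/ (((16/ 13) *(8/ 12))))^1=39/ 4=9.75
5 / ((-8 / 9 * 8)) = -45 / 64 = -0.70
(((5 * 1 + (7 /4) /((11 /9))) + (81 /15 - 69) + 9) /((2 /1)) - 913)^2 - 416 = 169924770889 /193600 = 877710.59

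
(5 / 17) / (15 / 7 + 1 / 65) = 0.14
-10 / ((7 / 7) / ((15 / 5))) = -30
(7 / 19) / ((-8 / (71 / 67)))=-497 / 10184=-0.05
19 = 19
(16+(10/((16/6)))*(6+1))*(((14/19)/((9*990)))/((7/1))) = 169/338580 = 0.00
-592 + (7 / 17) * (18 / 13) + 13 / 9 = -1173481 / 1989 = -589.99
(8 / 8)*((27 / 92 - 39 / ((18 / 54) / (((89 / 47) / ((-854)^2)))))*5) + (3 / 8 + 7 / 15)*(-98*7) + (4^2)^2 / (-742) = -361184332948081 / 626770523820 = -576.26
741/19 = 39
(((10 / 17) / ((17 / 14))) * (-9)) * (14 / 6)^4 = -336140 / 2601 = -129.23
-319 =-319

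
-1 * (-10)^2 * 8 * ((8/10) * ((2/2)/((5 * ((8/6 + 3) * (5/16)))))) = -6144/65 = -94.52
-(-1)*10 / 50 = 0.20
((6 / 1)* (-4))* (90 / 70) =-216 / 7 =-30.86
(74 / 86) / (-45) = -37 / 1935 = -0.02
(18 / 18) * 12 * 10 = 120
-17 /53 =-0.32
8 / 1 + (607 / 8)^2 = 368961 / 64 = 5765.02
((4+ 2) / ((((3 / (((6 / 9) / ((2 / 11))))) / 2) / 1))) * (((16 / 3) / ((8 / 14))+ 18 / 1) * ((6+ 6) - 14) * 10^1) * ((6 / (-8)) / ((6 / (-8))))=-72160 / 9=-8017.78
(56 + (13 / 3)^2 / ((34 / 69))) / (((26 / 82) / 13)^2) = 16135919 / 102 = 158195.28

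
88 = 88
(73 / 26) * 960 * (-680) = -23827200 / 13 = -1832861.54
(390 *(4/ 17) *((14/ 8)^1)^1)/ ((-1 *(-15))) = 182/ 17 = 10.71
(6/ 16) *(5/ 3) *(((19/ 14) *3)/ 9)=95/ 336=0.28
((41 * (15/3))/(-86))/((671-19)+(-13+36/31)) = -1271/341334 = -0.00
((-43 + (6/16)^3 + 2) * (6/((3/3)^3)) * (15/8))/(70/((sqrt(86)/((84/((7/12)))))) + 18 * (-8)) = -3668875 * sqrt(86)/78872576-4507475/78872576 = -0.49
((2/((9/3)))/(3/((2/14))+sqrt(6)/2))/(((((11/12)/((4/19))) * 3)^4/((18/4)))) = 2752512/559052719973-65536 * sqrt(6)/559052719973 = 0.00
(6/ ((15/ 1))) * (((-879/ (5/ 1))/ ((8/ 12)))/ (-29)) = 2637/ 725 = 3.64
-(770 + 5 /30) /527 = -4621 /3162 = -1.46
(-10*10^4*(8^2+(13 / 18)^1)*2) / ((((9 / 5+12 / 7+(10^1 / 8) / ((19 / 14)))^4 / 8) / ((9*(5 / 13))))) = -926265.62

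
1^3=1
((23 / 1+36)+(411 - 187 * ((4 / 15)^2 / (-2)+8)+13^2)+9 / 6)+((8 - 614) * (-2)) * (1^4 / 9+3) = 1314817 / 450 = 2921.82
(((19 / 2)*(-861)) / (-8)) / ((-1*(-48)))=5453 / 256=21.30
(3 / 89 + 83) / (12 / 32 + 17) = 59120 / 12371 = 4.78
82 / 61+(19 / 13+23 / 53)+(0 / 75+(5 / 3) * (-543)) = -37900081 / 42029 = -901.76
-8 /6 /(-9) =4 /27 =0.15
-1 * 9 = -9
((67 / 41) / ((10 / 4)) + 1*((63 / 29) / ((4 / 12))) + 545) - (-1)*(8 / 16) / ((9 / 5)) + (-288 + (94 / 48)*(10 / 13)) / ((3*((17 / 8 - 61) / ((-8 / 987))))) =357262455653413 / 646704341010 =552.44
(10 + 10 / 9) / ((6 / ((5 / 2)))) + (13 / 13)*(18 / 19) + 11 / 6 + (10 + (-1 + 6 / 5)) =90341 / 5130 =17.61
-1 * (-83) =83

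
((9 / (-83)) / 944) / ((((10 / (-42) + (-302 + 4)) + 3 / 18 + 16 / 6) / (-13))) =-2457 / 486056632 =-0.00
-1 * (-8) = 8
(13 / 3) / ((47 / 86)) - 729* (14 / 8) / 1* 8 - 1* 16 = -1440184 / 141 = -10214.07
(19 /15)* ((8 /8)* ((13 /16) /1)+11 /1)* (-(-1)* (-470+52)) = -250173 /40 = -6254.32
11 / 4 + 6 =35 / 4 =8.75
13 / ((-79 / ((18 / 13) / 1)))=-18 / 79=-0.23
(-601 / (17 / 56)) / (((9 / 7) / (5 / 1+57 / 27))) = -15077888 / 1377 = -10949.81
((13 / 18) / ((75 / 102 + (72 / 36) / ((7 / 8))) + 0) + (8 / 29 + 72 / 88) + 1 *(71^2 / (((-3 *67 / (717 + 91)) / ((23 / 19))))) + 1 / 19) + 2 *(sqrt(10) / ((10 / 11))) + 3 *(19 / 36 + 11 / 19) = -257794347660775 / 10511155908 + 11 *sqrt(10) / 5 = -24518.83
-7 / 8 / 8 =-7 / 64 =-0.11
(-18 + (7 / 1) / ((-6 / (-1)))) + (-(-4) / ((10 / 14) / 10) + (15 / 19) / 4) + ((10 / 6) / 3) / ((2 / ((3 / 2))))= 4535 / 114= 39.78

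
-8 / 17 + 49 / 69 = 281 / 1173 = 0.24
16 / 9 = 1.78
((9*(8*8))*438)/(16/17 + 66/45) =32166720/307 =104777.59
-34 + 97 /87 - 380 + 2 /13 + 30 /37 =-17237633 /41847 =-411.92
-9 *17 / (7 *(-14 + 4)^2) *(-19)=4.15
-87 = -87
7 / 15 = 0.47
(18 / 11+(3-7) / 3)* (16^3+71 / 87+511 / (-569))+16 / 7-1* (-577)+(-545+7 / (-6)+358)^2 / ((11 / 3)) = 524959714141 / 45740772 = 11476.84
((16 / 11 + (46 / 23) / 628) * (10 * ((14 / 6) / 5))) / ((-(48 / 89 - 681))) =3136805 / 313766541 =0.01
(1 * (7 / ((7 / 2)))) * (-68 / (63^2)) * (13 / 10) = -884 / 19845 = -0.04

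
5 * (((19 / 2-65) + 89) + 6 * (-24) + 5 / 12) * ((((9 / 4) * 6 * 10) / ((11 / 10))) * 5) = -7430625 / 22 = -337755.68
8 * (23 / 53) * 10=1840 / 53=34.72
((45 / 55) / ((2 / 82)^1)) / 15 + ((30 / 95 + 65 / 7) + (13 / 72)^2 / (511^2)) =16745439827293 / 1414565570880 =11.84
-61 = -61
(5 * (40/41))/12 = 50/123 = 0.41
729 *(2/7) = 1458/7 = 208.29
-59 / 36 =-1.64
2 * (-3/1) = -6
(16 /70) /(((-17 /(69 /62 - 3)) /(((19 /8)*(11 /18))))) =2717 /73780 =0.04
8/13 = 0.62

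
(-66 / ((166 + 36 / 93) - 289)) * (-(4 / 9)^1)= -2728 / 11403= -0.24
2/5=0.40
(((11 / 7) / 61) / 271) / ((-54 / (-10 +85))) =-275 / 2082906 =-0.00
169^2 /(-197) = -28561 /197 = -144.98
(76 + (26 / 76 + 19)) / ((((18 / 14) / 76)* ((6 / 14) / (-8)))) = -2840432 / 27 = -105201.19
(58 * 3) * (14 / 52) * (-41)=-24969 / 13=-1920.69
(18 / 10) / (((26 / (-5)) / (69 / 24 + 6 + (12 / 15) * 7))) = -5211 / 1040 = -5.01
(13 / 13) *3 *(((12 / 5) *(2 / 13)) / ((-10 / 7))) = -252 / 325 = -0.78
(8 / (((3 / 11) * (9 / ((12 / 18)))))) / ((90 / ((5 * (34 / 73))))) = 2992 / 53217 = 0.06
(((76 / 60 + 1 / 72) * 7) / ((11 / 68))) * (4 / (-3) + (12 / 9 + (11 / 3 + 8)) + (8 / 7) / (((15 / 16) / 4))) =1512541 / 1650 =916.69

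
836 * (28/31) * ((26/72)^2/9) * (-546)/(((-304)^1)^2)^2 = -1184183/1693084778496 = -0.00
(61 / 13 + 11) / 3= 68 / 13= 5.23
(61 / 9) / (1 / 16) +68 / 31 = 30868 / 279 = 110.64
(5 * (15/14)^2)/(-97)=-1125/19012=-0.06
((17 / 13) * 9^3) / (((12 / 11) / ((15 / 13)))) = 681615 / 676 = 1008.31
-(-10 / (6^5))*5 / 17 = 25 / 66096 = 0.00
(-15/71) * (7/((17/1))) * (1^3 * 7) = -735/1207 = -0.61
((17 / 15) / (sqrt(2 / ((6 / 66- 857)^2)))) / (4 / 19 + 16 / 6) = 238.68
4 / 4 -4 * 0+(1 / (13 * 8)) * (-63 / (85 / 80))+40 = 8935 / 221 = 40.43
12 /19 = 0.63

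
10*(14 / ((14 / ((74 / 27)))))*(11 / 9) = 8140 / 243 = 33.50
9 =9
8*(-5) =-40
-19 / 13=-1.46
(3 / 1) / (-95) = -3 / 95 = -0.03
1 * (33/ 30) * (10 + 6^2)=253/ 5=50.60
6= 6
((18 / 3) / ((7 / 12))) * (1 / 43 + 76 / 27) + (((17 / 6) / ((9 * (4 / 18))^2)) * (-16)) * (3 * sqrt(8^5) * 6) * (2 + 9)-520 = -287232 * sqrt(2)-443200 / 903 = -406698.20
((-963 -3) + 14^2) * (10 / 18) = -3850 / 9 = -427.78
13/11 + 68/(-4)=-174/11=-15.82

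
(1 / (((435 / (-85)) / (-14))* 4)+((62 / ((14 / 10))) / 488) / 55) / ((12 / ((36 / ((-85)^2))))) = 1120583 / 3936555700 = 0.00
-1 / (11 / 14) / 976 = -7 / 5368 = -0.00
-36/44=-9/11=-0.82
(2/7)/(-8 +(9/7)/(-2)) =-4/121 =-0.03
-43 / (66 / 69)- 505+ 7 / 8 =-48319 / 88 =-549.08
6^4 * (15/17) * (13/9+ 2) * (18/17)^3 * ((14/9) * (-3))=-1822383360/83521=-21819.46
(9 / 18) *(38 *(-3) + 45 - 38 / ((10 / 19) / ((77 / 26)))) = -36767 / 260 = -141.41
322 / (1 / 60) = 19320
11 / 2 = 5.50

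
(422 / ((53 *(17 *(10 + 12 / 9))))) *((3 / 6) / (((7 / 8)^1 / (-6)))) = -15192 / 107219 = -0.14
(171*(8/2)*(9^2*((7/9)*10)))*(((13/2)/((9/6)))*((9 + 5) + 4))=33611760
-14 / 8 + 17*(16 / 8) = 32.25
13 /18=0.72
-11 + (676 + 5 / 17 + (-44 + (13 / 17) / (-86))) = 908319 / 1462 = 621.29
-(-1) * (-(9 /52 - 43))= 2227 /52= 42.83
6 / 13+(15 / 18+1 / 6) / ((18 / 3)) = 49 / 78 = 0.63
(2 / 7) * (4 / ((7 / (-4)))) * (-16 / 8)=1.31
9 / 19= 0.47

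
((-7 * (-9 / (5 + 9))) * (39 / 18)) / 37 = 39 / 148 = 0.26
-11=-11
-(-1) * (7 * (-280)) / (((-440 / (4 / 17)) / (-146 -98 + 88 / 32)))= -252.86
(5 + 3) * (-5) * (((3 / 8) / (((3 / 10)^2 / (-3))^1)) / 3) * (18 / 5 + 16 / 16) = 2300 / 3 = 766.67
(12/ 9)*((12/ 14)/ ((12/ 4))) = 8/ 21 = 0.38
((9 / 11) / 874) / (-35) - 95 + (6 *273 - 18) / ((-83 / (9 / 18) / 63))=-19824309097 / 27928670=-709.82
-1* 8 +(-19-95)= -122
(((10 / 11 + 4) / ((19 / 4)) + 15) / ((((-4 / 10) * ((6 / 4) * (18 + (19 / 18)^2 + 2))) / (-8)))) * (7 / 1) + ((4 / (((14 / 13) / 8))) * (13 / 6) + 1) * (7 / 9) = 4699097317 / 38603763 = 121.73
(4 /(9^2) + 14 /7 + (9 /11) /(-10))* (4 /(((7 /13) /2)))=911612 /31185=29.23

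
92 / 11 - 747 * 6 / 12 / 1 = -8033 / 22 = -365.14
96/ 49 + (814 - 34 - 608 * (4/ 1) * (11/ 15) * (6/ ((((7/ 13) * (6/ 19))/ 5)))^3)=-10078295537764/ 1029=-9794261941.46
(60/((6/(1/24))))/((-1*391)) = -5/4692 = -0.00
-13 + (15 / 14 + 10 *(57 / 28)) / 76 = -3383 / 266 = -12.72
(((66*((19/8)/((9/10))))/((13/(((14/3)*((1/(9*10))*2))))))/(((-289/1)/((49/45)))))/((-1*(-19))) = -3773/13694265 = -0.00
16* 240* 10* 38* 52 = 75878400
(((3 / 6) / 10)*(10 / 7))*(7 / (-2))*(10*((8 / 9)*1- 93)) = 4145 / 18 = 230.28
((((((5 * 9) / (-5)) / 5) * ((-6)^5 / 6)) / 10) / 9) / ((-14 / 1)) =-324 / 175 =-1.85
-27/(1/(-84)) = 2268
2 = 2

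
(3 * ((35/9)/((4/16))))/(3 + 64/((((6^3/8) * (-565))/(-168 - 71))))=101700/8723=11.66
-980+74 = -906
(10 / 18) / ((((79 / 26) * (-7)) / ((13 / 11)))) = -1690 / 54747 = -0.03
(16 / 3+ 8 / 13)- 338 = -12950 / 39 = -332.05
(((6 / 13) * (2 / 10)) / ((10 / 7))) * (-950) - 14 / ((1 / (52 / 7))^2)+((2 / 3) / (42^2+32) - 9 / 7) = -204762767 / 245154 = -835.24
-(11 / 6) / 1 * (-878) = 4829 / 3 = 1609.67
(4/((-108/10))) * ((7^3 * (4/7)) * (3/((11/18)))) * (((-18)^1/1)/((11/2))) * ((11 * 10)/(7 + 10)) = 1411200/187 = 7546.52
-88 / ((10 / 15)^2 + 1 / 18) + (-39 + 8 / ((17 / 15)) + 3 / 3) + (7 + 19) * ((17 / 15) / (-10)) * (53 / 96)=-25528721 / 122400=-208.57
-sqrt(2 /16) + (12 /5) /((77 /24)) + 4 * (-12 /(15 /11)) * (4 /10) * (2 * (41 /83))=-2103008 /159775- sqrt(2) /4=-13.52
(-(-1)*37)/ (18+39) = 37/ 57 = 0.65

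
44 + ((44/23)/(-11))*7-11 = 731/23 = 31.78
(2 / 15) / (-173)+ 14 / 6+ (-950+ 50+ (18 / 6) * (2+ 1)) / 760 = 457627 / 394440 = 1.16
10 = 10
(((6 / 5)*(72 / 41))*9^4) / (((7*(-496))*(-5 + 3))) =177147 / 88970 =1.99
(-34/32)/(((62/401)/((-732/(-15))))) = -415837/1240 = -335.35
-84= -84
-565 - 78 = -643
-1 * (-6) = 6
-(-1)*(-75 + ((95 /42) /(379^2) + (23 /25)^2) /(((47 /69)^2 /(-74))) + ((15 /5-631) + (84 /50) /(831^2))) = -267777726663520979014 /319545706047763125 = -838.00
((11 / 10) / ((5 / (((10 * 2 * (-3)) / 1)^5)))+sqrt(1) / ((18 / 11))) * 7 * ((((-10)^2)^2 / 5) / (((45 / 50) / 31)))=-6682072296130000 / 81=-82494719705308.64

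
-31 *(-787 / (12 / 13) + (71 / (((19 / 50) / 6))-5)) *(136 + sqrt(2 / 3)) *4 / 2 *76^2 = -38495419072 / 3-283054552 *sqrt(6) / 9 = -12908844048.64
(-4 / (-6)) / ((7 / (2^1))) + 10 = 214 / 21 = 10.19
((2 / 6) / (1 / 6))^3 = 8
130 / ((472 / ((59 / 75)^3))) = 45253 / 337500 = 0.13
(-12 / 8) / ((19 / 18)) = -27 / 19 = -1.42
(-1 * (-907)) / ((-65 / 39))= -2721 / 5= -544.20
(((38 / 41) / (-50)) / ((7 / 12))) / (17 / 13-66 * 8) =2964 / 49127225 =0.00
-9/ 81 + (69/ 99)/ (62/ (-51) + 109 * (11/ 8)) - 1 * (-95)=569802434/ 6004647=94.89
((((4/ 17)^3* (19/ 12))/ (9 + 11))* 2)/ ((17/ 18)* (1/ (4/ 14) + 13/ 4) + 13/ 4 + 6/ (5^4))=152000/ 710021847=0.00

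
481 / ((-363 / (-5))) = 2405 / 363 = 6.63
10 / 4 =2.50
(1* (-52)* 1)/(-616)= 13/154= 0.08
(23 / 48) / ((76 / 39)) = 299 / 1216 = 0.25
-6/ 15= -2/ 5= -0.40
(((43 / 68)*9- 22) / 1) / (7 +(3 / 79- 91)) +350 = 157953011 / 451044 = 350.19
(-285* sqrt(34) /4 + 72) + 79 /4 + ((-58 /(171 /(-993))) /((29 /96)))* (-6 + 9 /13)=-5756135 /988- 285* sqrt(34) /4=-6241.50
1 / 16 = 0.06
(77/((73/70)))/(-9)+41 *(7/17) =96929/11169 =8.68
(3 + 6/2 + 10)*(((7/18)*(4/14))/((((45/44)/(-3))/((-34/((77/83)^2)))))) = 14990464/72765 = 206.01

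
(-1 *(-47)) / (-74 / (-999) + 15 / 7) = 8883 / 419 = 21.20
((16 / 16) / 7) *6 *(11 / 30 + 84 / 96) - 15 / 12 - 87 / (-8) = 2993 / 280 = 10.69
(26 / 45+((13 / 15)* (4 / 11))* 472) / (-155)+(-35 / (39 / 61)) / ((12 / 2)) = -6707581 / 664950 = -10.09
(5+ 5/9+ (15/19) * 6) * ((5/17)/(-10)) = -880/2907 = -0.30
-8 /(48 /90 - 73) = 120 /1087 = 0.11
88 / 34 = 44 / 17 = 2.59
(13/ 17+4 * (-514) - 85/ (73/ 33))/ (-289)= 2598232/ 358649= 7.24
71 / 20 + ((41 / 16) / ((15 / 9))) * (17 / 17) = 407 / 80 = 5.09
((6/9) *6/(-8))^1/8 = -1/16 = -0.06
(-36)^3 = -46656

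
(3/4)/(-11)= -3/44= -0.07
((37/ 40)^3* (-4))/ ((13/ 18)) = -455877/ 104000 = -4.38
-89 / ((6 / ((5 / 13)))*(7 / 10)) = -2225 / 273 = -8.15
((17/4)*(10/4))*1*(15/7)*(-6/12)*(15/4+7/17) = -21225/448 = -47.38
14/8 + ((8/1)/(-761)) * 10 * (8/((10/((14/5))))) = 23051/15220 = 1.51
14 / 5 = 2.80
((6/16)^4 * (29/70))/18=261/573440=0.00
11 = 11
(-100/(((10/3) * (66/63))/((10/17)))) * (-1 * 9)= 28350/187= 151.60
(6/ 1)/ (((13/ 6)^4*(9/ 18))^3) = 104485552128/ 23298085122481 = 0.00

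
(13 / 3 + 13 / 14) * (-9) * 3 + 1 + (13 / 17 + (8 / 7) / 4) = -140.02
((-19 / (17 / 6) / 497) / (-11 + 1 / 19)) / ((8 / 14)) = 0.00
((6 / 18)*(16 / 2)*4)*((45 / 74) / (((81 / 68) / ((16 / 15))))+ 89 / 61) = 3907040 / 182817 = 21.37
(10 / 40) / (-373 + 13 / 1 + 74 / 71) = -71 / 101944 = -0.00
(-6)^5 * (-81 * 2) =1259712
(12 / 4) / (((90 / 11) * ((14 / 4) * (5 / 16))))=176 / 525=0.34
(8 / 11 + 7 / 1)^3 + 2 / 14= 4300206 / 9317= 461.54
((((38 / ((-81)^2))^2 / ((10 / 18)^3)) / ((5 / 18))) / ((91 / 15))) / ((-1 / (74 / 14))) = -106856 / 174139875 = -0.00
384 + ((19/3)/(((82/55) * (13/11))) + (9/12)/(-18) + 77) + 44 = 2168469/4264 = 508.55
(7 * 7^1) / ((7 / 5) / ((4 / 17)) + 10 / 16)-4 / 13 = 7.14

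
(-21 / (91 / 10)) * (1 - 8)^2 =-1470 / 13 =-113.08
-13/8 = -1.62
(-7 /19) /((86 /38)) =-7 /43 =-0.16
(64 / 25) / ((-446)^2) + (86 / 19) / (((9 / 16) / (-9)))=-1710677296 / 23621275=-72.42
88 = 88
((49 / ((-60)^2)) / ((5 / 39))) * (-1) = -637 / 6000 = -0.11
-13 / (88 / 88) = -13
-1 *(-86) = 86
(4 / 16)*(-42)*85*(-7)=12495 / 2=6247.50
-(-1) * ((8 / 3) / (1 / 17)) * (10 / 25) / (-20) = -68 / 75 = -0.91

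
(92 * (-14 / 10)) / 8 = -161 / 10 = -16.10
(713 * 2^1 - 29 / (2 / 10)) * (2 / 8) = 1281 / 4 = 320.25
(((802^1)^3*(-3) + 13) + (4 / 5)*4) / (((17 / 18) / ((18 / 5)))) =-2507029068636 / 425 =-5898891926.20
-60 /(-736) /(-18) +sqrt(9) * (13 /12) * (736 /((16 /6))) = 990283 /1104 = 897.00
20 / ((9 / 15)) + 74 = 322 / 3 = 107.33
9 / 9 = 1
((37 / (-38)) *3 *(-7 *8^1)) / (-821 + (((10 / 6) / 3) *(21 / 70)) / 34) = -634032 / 3182177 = -0.20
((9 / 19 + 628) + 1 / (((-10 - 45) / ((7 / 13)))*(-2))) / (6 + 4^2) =17075763 / 597740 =28.57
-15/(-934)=15/934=0.02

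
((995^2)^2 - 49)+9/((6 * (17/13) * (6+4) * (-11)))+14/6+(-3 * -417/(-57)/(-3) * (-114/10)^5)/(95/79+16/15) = 3696457523866424957599/3771322500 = 980148879833.65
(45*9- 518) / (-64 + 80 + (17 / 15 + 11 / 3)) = -565 / 104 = -5.43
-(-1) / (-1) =-1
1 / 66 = 0.02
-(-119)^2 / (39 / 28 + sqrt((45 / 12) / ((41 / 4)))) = -211338764 / 16867 + 11102224 * sqrt(615) / 50601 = -7088.60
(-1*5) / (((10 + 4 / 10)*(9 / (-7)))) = 175 / 468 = 0.37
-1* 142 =-142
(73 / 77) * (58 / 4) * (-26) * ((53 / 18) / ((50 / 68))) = -24796421 / 17325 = -1431.25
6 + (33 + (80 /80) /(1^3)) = 40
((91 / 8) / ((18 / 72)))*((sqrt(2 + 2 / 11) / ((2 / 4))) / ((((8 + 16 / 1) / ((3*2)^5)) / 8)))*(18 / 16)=530712*sqrt(66) / 11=391956.79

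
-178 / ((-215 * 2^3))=89 / 860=0.10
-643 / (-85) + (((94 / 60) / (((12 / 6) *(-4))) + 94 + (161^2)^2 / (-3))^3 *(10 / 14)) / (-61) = 2640151501891003951757756602754831 / 20069683200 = 131549236506683072693332.60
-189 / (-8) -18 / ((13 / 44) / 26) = -12483 / 8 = -1560.38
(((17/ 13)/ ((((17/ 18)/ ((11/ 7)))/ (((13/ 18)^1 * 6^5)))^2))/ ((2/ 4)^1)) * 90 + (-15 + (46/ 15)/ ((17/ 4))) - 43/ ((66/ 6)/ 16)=2824864846426541/ 137445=20552692687.45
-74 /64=-37 /32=-1.16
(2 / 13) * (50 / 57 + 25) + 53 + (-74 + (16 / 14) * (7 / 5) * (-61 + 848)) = 4602281 / 3705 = 1242.18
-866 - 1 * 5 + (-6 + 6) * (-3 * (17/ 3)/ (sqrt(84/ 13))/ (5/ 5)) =-871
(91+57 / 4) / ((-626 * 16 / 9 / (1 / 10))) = -3789 / 400640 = -0.01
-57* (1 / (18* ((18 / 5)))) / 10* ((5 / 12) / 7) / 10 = -19 / 36288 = -0.00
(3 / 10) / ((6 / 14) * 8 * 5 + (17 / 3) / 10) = 63 / 3719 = 0.02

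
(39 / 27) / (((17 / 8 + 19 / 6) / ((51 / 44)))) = 0.32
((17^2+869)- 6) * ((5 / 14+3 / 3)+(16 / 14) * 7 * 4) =38427.43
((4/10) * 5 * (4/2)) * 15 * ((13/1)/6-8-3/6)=-380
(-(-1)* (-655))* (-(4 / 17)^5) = 670720 / 1419857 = 0.47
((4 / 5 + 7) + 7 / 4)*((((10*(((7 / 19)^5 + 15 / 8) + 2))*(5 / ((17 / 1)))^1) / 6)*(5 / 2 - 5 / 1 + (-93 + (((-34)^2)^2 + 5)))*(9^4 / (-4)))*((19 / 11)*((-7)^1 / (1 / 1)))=3004389368712814973625 / 6238726912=481570905585.56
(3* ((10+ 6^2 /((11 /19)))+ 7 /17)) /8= 40725 /1496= 27.22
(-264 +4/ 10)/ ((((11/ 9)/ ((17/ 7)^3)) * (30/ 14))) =-1441.63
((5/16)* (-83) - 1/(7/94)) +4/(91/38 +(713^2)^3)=-39.37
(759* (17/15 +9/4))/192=51359/3840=13.37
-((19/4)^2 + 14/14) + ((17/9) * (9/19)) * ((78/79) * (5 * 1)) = -459797/24016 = -19.15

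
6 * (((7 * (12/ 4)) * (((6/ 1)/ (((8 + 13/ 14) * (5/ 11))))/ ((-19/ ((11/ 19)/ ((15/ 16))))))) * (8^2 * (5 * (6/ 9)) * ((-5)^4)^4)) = -71148000000000000/ 361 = -197085872576177.29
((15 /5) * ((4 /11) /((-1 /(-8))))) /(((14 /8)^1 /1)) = 384 /77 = 4.99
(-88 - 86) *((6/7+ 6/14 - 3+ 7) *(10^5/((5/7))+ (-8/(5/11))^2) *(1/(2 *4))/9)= -313650776/175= -1792290.15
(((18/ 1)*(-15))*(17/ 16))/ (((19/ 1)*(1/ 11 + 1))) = -8415/ 608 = -13.84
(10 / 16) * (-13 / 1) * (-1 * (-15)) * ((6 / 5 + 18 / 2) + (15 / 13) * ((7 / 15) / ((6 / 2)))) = -1265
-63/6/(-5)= 21/10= 2.10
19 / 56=0.34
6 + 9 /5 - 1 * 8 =-1 /5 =-0.20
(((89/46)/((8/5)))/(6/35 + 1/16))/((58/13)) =202475/174754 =1.16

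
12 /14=6 /7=0.86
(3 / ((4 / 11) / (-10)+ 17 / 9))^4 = 4863017300625 / 707094310321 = 6.88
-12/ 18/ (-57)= 2/ 171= 0.01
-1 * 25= -25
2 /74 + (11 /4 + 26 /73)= 33851 /10804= 3.13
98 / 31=3.16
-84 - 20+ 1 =-103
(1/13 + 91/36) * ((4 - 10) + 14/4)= -6095/936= -6.51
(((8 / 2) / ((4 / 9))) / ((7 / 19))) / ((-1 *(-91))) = 171 / 637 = 0.27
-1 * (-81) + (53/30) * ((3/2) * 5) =94.25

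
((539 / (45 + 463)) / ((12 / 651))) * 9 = 1052667 / 2032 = 518.04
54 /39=18 /13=1.38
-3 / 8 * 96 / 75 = -12 / 25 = -0.48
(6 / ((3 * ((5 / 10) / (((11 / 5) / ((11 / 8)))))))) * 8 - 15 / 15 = 50.20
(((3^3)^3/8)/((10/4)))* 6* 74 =2184813/5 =436962.60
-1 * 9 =-9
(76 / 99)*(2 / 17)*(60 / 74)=1520 / 20757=0.07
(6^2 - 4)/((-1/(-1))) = 32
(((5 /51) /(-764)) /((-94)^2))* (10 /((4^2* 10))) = -5 /5508574464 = -0.00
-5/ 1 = -5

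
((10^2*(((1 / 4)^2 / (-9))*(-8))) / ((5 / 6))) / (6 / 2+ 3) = 1.11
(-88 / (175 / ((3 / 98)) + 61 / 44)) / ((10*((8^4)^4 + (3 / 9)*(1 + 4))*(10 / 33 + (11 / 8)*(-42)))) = 0.00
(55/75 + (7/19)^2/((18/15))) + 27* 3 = 886397/10830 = 81.85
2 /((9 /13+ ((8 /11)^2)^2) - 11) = -190333 /954323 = -0.20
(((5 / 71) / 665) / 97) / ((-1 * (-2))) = 1 / 1831942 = 0.00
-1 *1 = -1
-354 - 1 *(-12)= -342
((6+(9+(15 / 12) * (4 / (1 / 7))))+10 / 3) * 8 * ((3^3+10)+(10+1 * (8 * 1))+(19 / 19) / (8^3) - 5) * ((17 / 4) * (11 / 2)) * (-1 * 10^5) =-49868614583.33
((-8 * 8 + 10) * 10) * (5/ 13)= -2700/ 13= -207.69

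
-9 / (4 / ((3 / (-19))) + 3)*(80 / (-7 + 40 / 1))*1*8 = 5760 / 737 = 7.82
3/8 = 0.38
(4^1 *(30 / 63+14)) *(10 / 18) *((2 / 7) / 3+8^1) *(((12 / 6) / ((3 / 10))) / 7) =20672000 / 83349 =248.02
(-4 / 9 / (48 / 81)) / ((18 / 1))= -1 / 24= -0.04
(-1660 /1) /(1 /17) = -28220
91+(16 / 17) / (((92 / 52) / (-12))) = 33085 / 391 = 84.62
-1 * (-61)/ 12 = 61/ 12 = 5.08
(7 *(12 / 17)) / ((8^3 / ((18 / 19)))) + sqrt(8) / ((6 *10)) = 189 / 20672 + sqrt(2) / 30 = 0.06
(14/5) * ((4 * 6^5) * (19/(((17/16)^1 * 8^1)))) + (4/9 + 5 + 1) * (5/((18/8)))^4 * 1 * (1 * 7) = 982624771072/5019165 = 195774.55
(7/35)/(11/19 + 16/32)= 38/205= 0.19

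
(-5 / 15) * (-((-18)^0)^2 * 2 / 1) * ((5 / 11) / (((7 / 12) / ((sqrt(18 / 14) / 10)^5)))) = 243 * sqrt(7) / 66027500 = 0.00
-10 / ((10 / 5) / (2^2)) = -20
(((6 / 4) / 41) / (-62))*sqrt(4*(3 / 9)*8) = -sqrt(6) / 1271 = -0.00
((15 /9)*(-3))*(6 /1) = -30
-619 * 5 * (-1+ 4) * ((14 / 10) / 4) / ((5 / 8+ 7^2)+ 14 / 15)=-389970 / 6067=-64.28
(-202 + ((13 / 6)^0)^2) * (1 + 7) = -1608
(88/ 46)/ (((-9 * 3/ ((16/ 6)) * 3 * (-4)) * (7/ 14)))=0.03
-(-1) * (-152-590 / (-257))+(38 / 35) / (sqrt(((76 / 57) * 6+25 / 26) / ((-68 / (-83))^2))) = -38474 / 257+2584 * sqrt(6058) / 676865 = -149.41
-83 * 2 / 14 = -83 / 7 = -11.86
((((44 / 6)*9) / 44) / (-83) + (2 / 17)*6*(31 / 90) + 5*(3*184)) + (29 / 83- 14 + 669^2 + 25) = 19062577877 / 42330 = 450332.57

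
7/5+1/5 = 8/5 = 1.60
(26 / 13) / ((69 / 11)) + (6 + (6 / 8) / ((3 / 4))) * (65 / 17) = 31769 / 1173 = 27.08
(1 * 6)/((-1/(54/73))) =-4.44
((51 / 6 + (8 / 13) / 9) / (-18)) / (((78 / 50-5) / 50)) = 1253125 / 181116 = 6.92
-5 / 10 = -1 / 2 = -0.50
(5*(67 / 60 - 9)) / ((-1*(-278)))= -473 / 3336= -0.14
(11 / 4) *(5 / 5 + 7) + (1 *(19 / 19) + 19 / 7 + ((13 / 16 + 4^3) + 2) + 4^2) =12155 / 112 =108.53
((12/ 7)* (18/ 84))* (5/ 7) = 90/ 343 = 0.26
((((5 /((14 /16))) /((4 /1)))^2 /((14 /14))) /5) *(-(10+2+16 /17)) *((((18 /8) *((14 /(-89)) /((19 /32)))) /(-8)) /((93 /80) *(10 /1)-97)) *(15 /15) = 633600 /137439407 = 0.00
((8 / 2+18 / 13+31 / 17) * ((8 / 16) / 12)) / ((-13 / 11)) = -5841 / 22984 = -0.25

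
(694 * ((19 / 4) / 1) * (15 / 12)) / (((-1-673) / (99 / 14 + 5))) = -5571085 / 75488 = -73.80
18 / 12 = 3 / 2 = 1.50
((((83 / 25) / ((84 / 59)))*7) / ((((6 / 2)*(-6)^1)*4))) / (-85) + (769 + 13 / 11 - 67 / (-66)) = 15575147867 / 20196000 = 771.20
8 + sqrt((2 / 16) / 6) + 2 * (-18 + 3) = -22 + sqrt(3) / 12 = -21.86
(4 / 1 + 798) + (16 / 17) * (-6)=13538 / 17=796.35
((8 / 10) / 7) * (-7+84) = 44 / 5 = 8.80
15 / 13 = 1.15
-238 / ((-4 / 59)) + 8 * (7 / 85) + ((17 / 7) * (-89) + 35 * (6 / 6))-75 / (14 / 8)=558817 / 170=3287.16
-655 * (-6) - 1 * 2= 3928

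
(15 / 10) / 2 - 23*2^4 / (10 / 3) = -2193 / 20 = -109.65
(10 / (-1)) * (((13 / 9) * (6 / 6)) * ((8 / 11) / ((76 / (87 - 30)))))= -260 / 33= -7.88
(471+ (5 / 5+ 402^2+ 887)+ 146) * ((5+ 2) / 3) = 1141763 / 3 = 380587.67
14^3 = 2744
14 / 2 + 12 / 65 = 467 / 65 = 7.18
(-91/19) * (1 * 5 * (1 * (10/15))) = -910/57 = -15.96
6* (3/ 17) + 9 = 171/ 17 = 10.06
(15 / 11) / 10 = 3 / 22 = 0.14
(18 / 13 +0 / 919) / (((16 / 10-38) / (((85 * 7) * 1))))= -3825 / 169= -22.63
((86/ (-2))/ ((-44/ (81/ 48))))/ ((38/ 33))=3483/ 2432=1.43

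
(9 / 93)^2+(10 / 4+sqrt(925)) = 4823 / 1922+5 * sqrt(37) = 32.92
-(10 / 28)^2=-25 / 196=-0.13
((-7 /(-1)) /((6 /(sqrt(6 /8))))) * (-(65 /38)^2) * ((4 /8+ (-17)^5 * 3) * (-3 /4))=-251953595075 * sqrt(3) /46208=-9444174.77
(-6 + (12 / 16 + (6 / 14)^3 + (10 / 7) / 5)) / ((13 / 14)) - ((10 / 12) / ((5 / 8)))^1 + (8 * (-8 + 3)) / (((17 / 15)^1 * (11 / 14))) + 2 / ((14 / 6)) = -36205523 / 714714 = -50.66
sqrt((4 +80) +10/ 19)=sqrt(30514)/ 19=9.19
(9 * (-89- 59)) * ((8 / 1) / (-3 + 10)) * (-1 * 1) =1522.29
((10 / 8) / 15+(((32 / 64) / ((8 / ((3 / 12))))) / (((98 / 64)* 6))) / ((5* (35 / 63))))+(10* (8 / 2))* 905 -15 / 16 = 36199.15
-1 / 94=-0.01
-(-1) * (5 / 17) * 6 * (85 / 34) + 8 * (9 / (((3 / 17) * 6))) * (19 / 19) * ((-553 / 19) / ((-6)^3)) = 236767 / 17442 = 13.57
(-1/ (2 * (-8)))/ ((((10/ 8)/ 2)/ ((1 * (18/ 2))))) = 0.90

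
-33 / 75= -11 / 25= -0.44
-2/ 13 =-0.15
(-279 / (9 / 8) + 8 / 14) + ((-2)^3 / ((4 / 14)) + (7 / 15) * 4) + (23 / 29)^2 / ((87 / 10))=-700364486 / 2560845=-273.49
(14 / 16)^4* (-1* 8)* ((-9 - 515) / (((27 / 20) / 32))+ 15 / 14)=1610259805 / 27648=58241.46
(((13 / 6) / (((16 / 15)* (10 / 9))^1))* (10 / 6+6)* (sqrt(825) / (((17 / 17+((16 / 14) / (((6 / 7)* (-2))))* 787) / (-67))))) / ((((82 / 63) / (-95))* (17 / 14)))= -37767714075* sqrt(33) / 70079168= -3095.91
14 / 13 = 1.08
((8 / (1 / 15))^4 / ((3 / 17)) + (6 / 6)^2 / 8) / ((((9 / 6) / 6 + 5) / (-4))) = -18800640002 / 21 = -895268571.52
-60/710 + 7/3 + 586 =125297/213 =588.25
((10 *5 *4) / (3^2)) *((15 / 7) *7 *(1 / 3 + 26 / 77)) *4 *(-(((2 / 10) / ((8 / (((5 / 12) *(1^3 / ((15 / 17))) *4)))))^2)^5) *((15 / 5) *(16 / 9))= -62495810913919 / 237536043652841472000000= -0.00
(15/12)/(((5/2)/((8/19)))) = 4/19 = 0.21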